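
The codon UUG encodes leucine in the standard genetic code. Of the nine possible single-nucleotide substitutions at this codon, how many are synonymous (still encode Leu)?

Position 1: CUG → 1 synonymous.
Position 2: none → 0 synonymous.
Position 3: UUA → 1 synonymous.
Total: 1 + 0 + 1 = 2.

2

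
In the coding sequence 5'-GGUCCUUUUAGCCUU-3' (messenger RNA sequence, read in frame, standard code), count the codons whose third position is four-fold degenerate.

3

Codon 1 GGU (Gly): third position 4-fold.
Codon 2 CCU (Pro): third position 4-fold.
Codon 3 UUU (Phe): third position 2-fold.
Codon 4 AGC (Ser): third position 2-fold.
Codon 5 CUU (Leu): third position 4-fold.
Four-fold degenerate third positions: 3.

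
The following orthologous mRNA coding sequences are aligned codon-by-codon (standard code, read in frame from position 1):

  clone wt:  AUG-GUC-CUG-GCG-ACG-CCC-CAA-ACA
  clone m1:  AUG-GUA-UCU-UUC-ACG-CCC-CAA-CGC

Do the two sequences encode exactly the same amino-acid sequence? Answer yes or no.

no

Codon 1: AUG Met / AUG Met — identical.
Codon 2: GUC Val / GUA Val — synonymous.
Codon 3: CUG Leu / UCU Ser — nonsynonymous.
Codon 4: GCG Ala / UUC Phe — nonsynonymous.
Codon 5: ACG Thr / ACG Thr — identical.
Codon 6: CCC Pro / CCC Pro — identical.
Codon 7: CAA Gln / CAA Gln — identical.
Codon 8: ACA Thr / CGC Arg — nonsynonymous.
Nonsynonymous differences: 3 → different protein.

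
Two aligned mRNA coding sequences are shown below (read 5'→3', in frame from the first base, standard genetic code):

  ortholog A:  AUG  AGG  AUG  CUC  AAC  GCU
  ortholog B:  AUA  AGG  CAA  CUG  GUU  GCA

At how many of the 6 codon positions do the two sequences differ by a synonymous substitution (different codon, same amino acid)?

Codon 1: AUG Met / AUA Ile — nonsynonymous.
Codon 2: AGG Arg / AGG Arg — identical.
Codon 3: AUG Met / CAA Gln — nonsynonymous.
Codon 4: CUC Leu / CUG Leu — synonymous.
Codon 5: AAC Asn / GUU Val — nonsynonymous.
Codon 6: GCU Ala / GCA Ala — synonymous.
Synonymous differences: 2.

2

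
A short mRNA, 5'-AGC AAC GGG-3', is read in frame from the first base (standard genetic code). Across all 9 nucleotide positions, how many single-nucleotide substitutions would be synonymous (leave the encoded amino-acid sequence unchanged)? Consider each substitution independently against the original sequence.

5

Codon 1 (AGC, Ser): 1 synonymous substitution.
Codon 2 (AAC, Asn): 1 synonymous substitution.
Codon 3 (GGG, Gly): 3 synonymous substitutions.
Total: 1 + 1 + 3 = 5.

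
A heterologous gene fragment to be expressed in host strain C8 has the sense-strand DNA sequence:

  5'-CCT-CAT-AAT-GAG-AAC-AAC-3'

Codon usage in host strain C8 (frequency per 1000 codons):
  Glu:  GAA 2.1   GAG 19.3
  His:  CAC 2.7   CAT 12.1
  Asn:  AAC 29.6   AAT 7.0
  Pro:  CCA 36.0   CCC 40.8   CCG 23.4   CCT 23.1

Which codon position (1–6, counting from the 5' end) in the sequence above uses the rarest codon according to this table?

3

Codon 1 CCT (Pro): 23.1 per 1000.
Codon 2 CAT (His): 12.1 per 1000.
Codon 3 AAT (Asn): 7.0 per 1000.
Codon 4 GAG (Glu): 19.3 per 1000.
Codon 5 AAC (Asn): 29.6 per 1000.
Codon 6 AAC (Asn): 29.6 per 1000.
Lowest frequency is 7.0 at codon 3.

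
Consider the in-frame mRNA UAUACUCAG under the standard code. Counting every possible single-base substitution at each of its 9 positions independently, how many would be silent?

5

Codon 1 (UAU, Tyr): 1 synonymous substitution.
Codon 2 (ACU, Thr): 3 synonymous substitutions.
Codon 3 (CAG, Gln): 1 synonymous substitution.
Total: 1 + 3 + 1 = 5.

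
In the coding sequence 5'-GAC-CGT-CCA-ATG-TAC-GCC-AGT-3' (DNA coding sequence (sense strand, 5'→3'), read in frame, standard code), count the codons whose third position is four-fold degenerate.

3

Codon 1 GAC (Asp): third position 2-fold.
Codon 2 CGT (Arg): third position 4-fold.
Codon 3 CCA (Pro): third position 4-fold.
Codon 4 ATG (Met): third position 1-fold.
Codon 5 TAC (Tyr): third position 2-fold.
Codon 6 GCC (Ala): third position 4-fold.
Codon 7 AGT (Ser): third position 2-fold.
Four-fold degenerate third positions: 3.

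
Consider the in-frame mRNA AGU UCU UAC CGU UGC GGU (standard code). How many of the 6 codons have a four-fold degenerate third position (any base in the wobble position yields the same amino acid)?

Codon 1 AGU (Ser): third position 2-fold.
Codon 2 UCU (Ser): third position 4-fold.
Codon 3 UAC (Tyr): third position 2-fold.
Codon 4 CGU (Arg): third position 4-fold.
Codon 5 UGC (Cys): third position 2-fold.
Codon 6 GGU (Gly): third position 4-fold.
Four-fold degenerate third positions: 3.

3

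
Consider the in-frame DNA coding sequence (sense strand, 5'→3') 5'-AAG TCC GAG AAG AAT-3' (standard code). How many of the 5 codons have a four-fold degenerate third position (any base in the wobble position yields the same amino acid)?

Codon 1 AAG (Lys): third position 2-fold.
Codon 2 TCC (Ser): third position 4-fold.
Codon 3 GAG (Glu): third position 2-fold.
Codon 4 AAG (Lys): third position 2-fold.
Codon 5 AAT (Asn): third position 2-fold.
Four-fold degenerate third positions: 1.

1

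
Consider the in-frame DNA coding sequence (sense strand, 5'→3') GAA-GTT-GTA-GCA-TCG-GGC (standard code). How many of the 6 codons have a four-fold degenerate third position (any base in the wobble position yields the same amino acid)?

5

Codon 1 GAA (Glu): third position 2-fold.
Codon 2 GTT (Val): third position 4-fold.
Codon 3 GTA (Val): third position 4-fold.
Codon 4 GCA (Ala): third position 4-fold.
Codon 5 TCG (Ser): third position 4-fold.
Codon 6 GGC (Gly): third position 4-fold.
Four-fold degenerate third positions: 5.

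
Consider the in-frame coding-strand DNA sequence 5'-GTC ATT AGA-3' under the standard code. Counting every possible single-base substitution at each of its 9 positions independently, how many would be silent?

7

Codon 1 (GTC, Val): 3 synonymous substitutions.
Codon 2 (ATT, Ile): 2 synonymous substitutions.
Codon 3 (AGA, Arg): 2 synonymous substitutions.
Total: 3 + 2 + 2 = 7.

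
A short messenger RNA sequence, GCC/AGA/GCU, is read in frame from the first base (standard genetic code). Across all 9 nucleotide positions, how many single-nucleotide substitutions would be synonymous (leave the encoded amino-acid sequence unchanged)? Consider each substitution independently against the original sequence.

8

Codon 1 (GCC, Ala): 3 synonymous substitutions.
Codon 2 (AGA, Arg): 2 synonymous substitutions.
Codon 3 (GCU, Ala): 3 synonymous substitutions.
Total: 3 + 2 + 3 = 8.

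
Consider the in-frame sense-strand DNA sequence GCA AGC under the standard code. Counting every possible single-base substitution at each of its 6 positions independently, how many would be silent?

4

Codon 1 (GCA, Ala): 3 synonymous substitutions.
Codon 2 (AGC, Ser): 1 synonymous substitution.
Total: 3 + 1 = 4.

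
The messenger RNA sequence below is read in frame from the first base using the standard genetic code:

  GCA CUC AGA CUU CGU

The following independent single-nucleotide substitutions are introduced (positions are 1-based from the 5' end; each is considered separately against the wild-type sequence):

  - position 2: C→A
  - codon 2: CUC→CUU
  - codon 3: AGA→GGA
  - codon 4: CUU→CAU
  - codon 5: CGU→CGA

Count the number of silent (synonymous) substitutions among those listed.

Codon 1: GCA (Ala) → GAA (Glu) — missense.
Codon 2: CUC (Leu) → CUU (Leu) — synonymous.
Codon 3: AGA (Arg) → GGA (Gly) — missense.
Codon 4: CUU (Leu) → CAU (His) — missense.
Codon 5: CGU (Arg) → CGA (Arg) — synonymous.
Synonymous: 2 of 5.

2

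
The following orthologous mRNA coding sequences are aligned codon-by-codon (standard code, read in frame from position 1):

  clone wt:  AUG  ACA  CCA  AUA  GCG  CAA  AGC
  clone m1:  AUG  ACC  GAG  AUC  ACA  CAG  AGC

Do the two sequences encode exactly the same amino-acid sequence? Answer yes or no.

Codon 1: AUG Met / AUG Met — identical.
Codon 2: ACA Thr / ACC Thr — synonymous.
Codon 3: CCA Pro / GAG Glu — nonsynonymous.
Codon 4: AUA Ile / AUC Ile — synonymous.
Codon 5: GCG Ala / ACA Thr — nonsynonymous.
Codon 6: CAA Gln / CAG Gln — synonymous.
Codon 7: AGC Ser / AGC Ser — identical.
Nonsynonymous differences: 2 → different protein.

no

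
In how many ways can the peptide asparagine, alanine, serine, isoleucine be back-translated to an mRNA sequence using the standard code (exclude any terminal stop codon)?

Asn: 2 codons.
Ala: 4 codons.
Ser: 6 codons.
Ile: 3 codons.
2 × 4 × 6 × 3 = 144.

144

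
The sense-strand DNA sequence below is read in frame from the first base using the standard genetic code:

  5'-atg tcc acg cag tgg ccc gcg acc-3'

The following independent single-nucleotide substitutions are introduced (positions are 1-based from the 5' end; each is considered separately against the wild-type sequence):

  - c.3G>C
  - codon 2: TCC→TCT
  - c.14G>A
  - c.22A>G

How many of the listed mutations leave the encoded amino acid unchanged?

1

Codon 1: ATG (Met) → ATC (Ile) — missense.
Codon 2: TCC (Ser) → TCT (Ser) — synonymous.
Codon 5: TGG (Trp) → TAG (Stop) — nonsense.
Codon 8: ACC (Thr) → GCC (Ala) — missense.
Synonymous: 1 of 4.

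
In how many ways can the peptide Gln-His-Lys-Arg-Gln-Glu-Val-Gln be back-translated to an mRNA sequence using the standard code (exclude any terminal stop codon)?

Gln: 2 codons.
His: 2 codons.
Lys: 2 codons.
Arg: 6 codons.
Gln: 2 codons.
Glu: 2 codons.
Val: 4 codons.
Gln: 2 codons.
2 × 2 × 2 × 6 × 2 × 2 × 4 × 2 = 1536.

1536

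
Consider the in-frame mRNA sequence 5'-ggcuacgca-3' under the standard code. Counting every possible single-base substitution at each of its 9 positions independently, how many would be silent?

Codon 1 (GGC, Gly): 3 synonymous substitutions.
Codon 2 (UAC, Tyr): 1 synonymous substitution.
Codon 3 (GCA, Ala): 3 synonymous substitutions.
Total: 3 + 1 + 3 = 7.

7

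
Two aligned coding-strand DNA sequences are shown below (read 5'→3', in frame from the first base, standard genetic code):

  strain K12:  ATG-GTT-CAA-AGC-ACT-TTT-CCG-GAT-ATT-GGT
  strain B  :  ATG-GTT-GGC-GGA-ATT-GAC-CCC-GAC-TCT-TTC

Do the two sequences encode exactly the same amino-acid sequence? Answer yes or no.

Codon 1: ATG Met / ATG Met — identical.
Codon 2: GTT Val / GTT Val — identical.
Codon 3: CAA Gln / GGC Gly — nonsynonymous.
Codon 4: AGC Ser / GGA Gly — nonsynonymous.
Codon 5: ACT Thr / ATT Ile — nonsynonymous.
Codon 6: TTT Phe / GAC Asp — nonsynonymous.
Codon 7: CCG Pro / CCC Pro — synonymous.
Codon 8: GAT Asp / GAC Asp — synonymous.
Codon 9: ATT Ile / TCT Ser — nonsynonymous.
Codon 10: GGT Gly / TTC Phe — nonsynonymous.
Nonsynonymous differences: 6 → different protein.

no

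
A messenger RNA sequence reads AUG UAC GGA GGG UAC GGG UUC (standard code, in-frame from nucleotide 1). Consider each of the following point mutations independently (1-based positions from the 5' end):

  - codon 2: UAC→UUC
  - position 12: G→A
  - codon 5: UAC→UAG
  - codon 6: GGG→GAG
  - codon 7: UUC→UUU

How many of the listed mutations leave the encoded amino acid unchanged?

Codon 2: UAC (Tyr) → UUC (Phe) — missense.
Codon 4: GGG (Gly) → GGA (Gly) — synonymous.
Codon 5: UAC (Tyr) → UAG (Stop) — nonsense.
Codon 6: GGG (Gly) → GAG (Glu) — missense.
Codon 7: UUC (Phe) → UUU (Phe) — synonymous.
Synonymous: 2 of 5.

2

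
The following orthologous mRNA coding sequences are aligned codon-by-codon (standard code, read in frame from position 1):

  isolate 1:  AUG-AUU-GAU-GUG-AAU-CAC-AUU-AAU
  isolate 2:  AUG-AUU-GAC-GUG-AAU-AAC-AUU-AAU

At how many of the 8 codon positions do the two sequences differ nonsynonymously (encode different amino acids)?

1

Codon 1: AUG Met / AUG Met — identical.
Codon 2: AUU Ile / AUU Ile — identical.
Codon 3: GAU Asp / GAC Asp — synonymous.
Codon 4: GUG Val / GUG Val — identical.
Codon 5: AAU Asn / AAU Asn — identical.
Codon 6: CAC His / AAC Asn — nonsynonymous.
Codon 7: AUU Ile / AUU Ile — identical.
Codon 8: AAU Asn / AAU Asn — identical.
Nonsynonymous differences: 1.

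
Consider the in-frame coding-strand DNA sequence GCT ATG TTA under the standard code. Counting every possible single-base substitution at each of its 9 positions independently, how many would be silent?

Codon 1 (GCT, Ala): 3 synonymous substitutions.
Codon 2 (ATG, Met): 0 synonymous substitutions.
Codon 3 (TTA, Leu): 2 synonymous substitutions.
Total: 3 + 0 + 2 = 5.

5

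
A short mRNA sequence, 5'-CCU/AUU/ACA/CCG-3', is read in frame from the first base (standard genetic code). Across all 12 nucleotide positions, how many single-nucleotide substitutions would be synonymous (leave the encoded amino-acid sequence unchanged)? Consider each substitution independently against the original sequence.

11

Codon 1 (CCU, Pro): 3 synonymous substitutions.
Codon 2 (AUU, Ile): 2 synonymous substitutions.
Codon 3 (ACA, Thr): 3 synonymous substitutions.
Codon 4 (CCG, Pro): 3 synonymous substitutions.
Total: 3 + 2 + 3 + 3 = 11.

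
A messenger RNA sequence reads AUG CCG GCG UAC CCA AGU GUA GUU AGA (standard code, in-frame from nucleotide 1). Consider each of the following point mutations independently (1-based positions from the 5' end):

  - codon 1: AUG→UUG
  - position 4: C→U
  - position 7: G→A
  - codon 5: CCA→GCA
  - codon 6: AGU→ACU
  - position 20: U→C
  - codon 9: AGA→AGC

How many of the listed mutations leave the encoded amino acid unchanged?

0

Codon 1: AUG (Met) → UUG (Leu) — missense.
Codon 2: CCG (Pro) → UCG (Ser) — missense.
Codon 3: GCG (Ala) → ACG (Thr) — missense.
Codon 5: CCA (Pro) → GCA (Ala) — missense.
Codon 6: AGU (Ser) → ACU (Thr) — missense.
Codon 7: GUA (Val) → GCA (Ala) — missense.
Codon 9: AGA (Arg) → AGC (Ser) — missense.
Synonymous: 0 of 7.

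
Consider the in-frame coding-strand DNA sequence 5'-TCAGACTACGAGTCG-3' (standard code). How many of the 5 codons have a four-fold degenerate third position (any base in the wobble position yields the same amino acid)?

2

Codon 1 TCA (Ser): third position 4-fold.
Codon 2 GAC (Asp): third position 2-fold.
Codon 3 TAC (Tyr): third position 2-fold.
Codon 4 GAG (Glu): third position 2-fold.
Codon 5 TCG (Ser): third position 4-fold.
Four-fold degenerate third positions: 2.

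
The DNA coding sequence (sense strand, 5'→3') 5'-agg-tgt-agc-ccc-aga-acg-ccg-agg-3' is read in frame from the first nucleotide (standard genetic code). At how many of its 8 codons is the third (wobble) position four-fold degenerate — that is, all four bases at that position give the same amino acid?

3

Codon 1 AGG (Arg): third position 2-fold.
Codon 2 TGT (Cys): third position 2-fold.
Codon 3 AGC (Ser): third position 2-fold.
Codon 4 CCC (Pro): third position 4-fold.
Codon 5 AGA (Arg): third position 2-fold.
Codon 6 ACG (Thr): third position 4-fold.
Codon 7 CCG (Pro): third position 4-fold.
Codon 8 AGG (Arg): third position 2-fold.
Four-fold degenerate third positions: 3.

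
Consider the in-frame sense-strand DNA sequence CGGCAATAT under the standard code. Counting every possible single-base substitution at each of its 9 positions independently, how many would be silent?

Codon 1 (CGG, Arg): 4 synonymous substitutions.
Codon 2 (CAA, Gln): 1 synonymous substitution.
Codon 3 (TAT, Tyr): 1 synonymous substitution.
Total: 4 + 1 + 1 = 6.

6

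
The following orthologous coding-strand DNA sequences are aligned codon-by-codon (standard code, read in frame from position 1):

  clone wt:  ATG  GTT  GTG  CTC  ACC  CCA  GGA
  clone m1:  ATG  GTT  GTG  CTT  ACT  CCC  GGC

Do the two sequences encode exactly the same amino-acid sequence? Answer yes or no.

yes

Codon 1: ATG Met / ATG Met — identical.
Codon 2: GTT Val / GTT Val — identical.
Codon 3: GTG Val / GTG Val — identical.
Codon 4: CTC Leu / CTT Leu — synonymous.
Codon 5: ACC Thr / ACT Thr — synonymous.
Codon 6: CCA Pro / CCC Pro — synonymous.
Codon 7: GGA Gly / GGC Gly — synonymous.
Nonsynonymous differences: 0 → same protein.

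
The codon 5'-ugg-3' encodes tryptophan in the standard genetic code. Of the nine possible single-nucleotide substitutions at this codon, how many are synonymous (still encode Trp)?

0

Position 1: none → 0 synonymous.
Position 2: none → 0 synonymous.
Position 3: none → 0 synonymous.
Total: 0 + 0 + 0 = 0.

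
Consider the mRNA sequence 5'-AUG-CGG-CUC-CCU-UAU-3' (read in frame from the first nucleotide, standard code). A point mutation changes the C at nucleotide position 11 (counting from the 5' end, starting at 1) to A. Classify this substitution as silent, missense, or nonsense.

Position 11 falls in codon 4: CCU → Pro.
After the substitution the codon is CAU → His.
Pro ≠ His, so this is a missense mutation.

missense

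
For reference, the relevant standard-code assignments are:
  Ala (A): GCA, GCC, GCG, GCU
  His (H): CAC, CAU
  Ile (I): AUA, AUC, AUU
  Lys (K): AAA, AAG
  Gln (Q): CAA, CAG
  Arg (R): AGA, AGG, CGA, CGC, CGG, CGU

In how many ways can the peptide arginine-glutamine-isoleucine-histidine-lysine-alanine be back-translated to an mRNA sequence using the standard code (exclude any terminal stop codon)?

576

Arg: 6 codons.
Gln: 2 codons.
Ile: 3 codons.
His: 2 codons.
Lys: 2 codons.
Ala: 4 codons.
6 × 2 × 3 × 2 × 2 × 4 = 576.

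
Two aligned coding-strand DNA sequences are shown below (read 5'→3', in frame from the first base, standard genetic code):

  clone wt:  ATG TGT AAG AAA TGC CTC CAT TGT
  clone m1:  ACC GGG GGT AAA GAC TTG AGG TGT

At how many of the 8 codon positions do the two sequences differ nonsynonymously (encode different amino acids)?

Codon 1: ATG Met / ACC Thr — nonsynonymous.
Codon 2: TGT Cys / GGG Gly — nonsynonymous.
Codon 3: AAG Lys / GGT Gly — nonsynonymous.
Codon 4: AAA Lys / AAA Lys — identical.
Codon 5: TGC Cys / GAC Asp — nonsynonymous.
Codon 6: CTC Leu / TTG Leu — synonymous.
Codon 7: CAT His / AGG Arg — nonsynonymous.
Codon 8: TGT Cys / TGT Cys — identical.
Nonsynonymous differences: 5.

5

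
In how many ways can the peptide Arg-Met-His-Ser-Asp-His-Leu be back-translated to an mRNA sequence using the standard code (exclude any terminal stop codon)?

Arg: 6 codons.
Met: 1 codon.
His: 2 codons.
Ser: 6 codons.
Asp: 2 codons.
His: 2 codons.
Leu: 6 codons.
6 × 1 × 2 × 6 × 2 × 2 × 6 = 1728.

1728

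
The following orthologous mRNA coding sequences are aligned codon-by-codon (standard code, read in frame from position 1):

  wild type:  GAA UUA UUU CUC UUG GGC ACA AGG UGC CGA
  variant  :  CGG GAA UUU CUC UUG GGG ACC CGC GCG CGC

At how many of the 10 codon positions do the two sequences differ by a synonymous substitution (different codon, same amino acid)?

4

Codon 1: GAA Glu / CGG Arg — nonsynonymous.
Codon 2: UUA Leu / GAA Glu — nonsynonymous.
Codon 3: UUU Phe / UUU Phe — identical.
Codon 4: CUC Leu / CUC Leu — identical.
Codon 5: UUG Leu / UUG Leu — identical.
Codon 6: GGC Gly / GGG Gly — synonymous.
Codon 7: ACA Thr / ACC Thr — synonymous.
Codon 8: AGG Arg / CGC Arg — synonymous.
Codon 9: UGC Cys / GCG Ala — nonsynonymous.
Codon 10: CGA Arg / CGC Arg — synonymous.
Synonymous differences: 4.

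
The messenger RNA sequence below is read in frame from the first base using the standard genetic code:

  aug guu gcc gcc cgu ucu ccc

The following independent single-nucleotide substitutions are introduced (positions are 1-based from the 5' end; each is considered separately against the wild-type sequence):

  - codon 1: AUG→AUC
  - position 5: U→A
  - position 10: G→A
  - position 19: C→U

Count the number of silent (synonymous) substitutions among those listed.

Codon 1: AUG (Met) → AUC (Ile) — missense.
Codon 2: GUU (Val) → GAU (Asp) — missense.
Codon 4: GCC (Ala) → ACC (Thr) — missense.
Codon 7: CCC (Pro) → UCC (Ser) — missense.
Synonymous: 0 of 4.

0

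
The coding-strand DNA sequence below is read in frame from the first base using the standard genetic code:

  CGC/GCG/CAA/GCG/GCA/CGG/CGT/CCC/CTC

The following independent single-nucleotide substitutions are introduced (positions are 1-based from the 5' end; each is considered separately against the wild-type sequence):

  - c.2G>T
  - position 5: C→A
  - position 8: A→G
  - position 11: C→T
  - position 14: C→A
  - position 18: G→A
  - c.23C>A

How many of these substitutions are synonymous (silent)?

1

Codon 1: CGC (Arg) → CTC (Leu) — missense.
Codon 2: GCG (Ala) → GAG (Glu) — missense.
Codon 3: CAA (Gln) → CGA (Arg) — missense.
Codon 4: GCG (Ala) → GTG (Val) — missense.
Codon 5: GCA (Ala) → GAA (Glu) — missense.
Codon 6: CGG (Arg) → CGA (Arg) — synonymous.
Codon 8: CCC (Pro) → CAC (His) — missense.
Synonymous: 1 of 7.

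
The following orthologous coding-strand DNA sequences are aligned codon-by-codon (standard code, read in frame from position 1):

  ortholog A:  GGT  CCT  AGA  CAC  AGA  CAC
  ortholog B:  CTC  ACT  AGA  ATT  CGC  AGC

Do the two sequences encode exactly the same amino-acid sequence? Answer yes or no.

no

Codon 1: GGT Gly / CTC Leu — nonsynonymous.
Codon 2: CCT Pro / ACT Thr — nonsynonymous.
Codon 3: AGA Arg / AGA Arg — identical.
Codon 4: CAC His / ATT Ile — nonsynonymous.
Codon 5: AGA Arg / CGC Arg — synonymous.
Codon 6: CAC His / AGC Ser — nonsynonymous.
Nonsynonymous differences: 4 → different protein.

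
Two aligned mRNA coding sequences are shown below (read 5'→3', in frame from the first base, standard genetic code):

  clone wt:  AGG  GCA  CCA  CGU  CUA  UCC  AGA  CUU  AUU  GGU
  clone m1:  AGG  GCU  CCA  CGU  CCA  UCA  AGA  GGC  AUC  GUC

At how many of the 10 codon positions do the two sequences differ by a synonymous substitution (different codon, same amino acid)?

Codon 1: AGG Arg / AGG Arg — identical.
Codon 2: GCA Ala / GCU Ala — synonymous.
Codon 3: CCA Pro / CCA Pro — identical.
Codon 4: CGU Arg / CGU Arg — identical.
Codon 5: CUA Leu / CCA Pro — nonsynonymous.
Codon 6: UCC Ser / UCA Ser — synonymous.
Codon 7: AGA Arg / AGA Arg — identical.
Codon 8: CUU Leu / GGC Gly — nonsynonymous.
Codon 9: AUU Ile / AUC Ile — synonymous.
Codon 10: GGU Gly / GUC Val — nonsynonymous.
Synonymous differences: 3.

3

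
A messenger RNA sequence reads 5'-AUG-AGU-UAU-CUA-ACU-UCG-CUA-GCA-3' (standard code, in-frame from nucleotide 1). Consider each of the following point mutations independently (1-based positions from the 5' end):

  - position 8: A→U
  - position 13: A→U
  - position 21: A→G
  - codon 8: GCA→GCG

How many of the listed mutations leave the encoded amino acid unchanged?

Codon 3: UAU (Tyr) → UUU (Phe) — missense.
Codon 5: ACU (Thr) → UCU (Ser) — missense.
Codon 7: CUA (Leu) → CUG (Leu) — synonymous.
Codon 8: GCA (Ala) → GCG (Ala) — synonymous.
Synonymous: 2 of 4.

2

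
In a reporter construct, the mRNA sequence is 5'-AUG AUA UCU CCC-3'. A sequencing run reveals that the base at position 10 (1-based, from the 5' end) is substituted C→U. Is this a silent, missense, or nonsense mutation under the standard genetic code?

Position 10 falls in codon 4: CCC → Pro.
After the substitution the codon is UCC → Ser.
Pro ≠ Ser, so this is a missense mutation.

missense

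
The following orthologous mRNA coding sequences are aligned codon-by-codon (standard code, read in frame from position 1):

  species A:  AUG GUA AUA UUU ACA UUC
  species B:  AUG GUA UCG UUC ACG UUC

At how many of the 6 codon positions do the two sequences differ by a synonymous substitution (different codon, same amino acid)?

2

Codon 1: AUG Met / AUG Met — identical.
Codon 2: GUA Val / GUA Val — identical.
Codon 3: AUA Ile / UCG Ser — nonsynonymous.
Codon 4: UUU Phe / UUC Phe — synonymous.
Codon 5: ACA Thr / ACG Thr — synonymous.
Codon 6: UUC Phe / UUC Phe — identical.
Synonymous differences: 2.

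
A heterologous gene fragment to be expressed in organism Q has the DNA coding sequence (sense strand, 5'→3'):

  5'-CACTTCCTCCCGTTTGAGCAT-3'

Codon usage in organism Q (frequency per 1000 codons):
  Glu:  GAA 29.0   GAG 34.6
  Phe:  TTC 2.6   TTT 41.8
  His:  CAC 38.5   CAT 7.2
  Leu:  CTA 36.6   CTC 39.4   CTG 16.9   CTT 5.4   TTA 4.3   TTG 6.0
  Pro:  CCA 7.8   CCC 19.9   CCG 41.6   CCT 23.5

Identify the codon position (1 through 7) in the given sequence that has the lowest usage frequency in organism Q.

2

Codon 1 CAC (His): 38.5 per 1000.
Codon 2 TTC (Phe): 2.6 per 1000.
Codon 3 CTC (Leu): 39.4 per 1000.
Codon 4 CCG (Pro): 41.6 per 1000.
Codon 5 TTT (Phe): 41.8 per 1000.
Codon 6 GAG (Glu): 34.6 per 1000.
Codon 7 CAT (His): 7.2 per 1000.
Lowest frequency is 2.6 at codon 2.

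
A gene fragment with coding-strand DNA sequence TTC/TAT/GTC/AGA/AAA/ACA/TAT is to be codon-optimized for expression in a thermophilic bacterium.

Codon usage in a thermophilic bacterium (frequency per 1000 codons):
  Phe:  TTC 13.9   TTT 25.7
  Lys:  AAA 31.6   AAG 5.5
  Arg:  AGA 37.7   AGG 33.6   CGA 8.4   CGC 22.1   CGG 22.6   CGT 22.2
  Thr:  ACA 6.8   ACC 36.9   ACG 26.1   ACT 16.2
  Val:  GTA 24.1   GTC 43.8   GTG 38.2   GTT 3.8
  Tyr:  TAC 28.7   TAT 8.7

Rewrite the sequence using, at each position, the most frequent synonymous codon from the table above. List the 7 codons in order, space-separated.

TTT TAC GTC AGA AAA ACC TAC

Codon 1 (Phe): best is TTT at 25.7.
Codon 2 (Tyr): best is TAC at 28.7.
Codon 3 (Val): best is GTC at 43.8.
Codon 4 (Arg): best is AGA at 37.7.
Codon 5 (Lys): best is AAA at 31.6.
Codon 6 (Thr): best is ACC at 36.9.
Codon 7 (Tyr): best is TAC at 28.7.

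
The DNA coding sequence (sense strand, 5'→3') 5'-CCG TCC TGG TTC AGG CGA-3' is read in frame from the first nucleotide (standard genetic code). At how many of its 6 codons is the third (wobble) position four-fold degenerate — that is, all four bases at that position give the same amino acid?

3

Codon 1 CCG (Pro): third position 4-fold.
Codon 2 TCC (Ser): third position 4-fold.
Codon 3 TGG (Trp): third position 1-fold.
Codon 4 TTC (Phe): third position 2-fold.
Codon 5 AGG (Arg): third position 2-fold.
Codon 6 CGA (Arg): third position 4-fold.
Four-fold degenerate third positions: 3.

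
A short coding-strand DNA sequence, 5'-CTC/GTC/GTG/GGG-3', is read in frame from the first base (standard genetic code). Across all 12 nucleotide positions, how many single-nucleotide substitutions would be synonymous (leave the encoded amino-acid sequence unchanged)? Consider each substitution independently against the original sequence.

Codon 1 (CTC, Leu): 3 synonymous substitutions.
Codon 2 (GTC, Val): 3 synonymous substitutions.
Codon 3 (GTG, Val): 3 synonymous substitutions.
Codon 4 (GGG, Gly): 3 synonymous substitutions.
Total: 3 + 3 + 3 + 3 = 12.

12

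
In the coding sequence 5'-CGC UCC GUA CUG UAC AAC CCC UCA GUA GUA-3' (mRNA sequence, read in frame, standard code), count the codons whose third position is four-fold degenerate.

8

Codon 1 CGC (Arg): third position 4-fold.
Codon 2 UCC (Ser): third position 4-fold.
Codon 3 GUA (Val): third position 4-fold.
Codon 4 CUG (Leu): third position 4-fold.
Codon 5 UAC (Tyr): third position 2-fold.
Codon 6 AAC (Asn): third position 2-fold.
Codon 7 CCC (Pro): third position 4-fold.
Codon 8 UCA (Ser): third position 4-fold.
Codon 9 GUA (Val): third position 4-fold.
Codon 10 GUA (Val): third position 4-fold.
Four-fold degenerate third positions: 8.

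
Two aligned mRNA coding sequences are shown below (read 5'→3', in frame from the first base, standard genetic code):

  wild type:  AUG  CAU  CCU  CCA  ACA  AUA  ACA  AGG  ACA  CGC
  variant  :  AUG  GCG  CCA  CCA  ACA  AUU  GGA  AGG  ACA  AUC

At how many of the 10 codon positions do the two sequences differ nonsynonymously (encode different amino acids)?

3

Codon 1: AUG Met / AUG Met — identical.
Codon 2: CAU His / GCG Ala — nonsynonymous.
Codon 3: CCU Pro / CCA Pro — synonymous.
Codon 4: CCA Pro / CCA Pro — identical.
Codon 5: ACA Thr / ACA Thr — identical.
Codon 6: AUA Ile / AUU Ile — synonymous.
Codon 7: ACA Thr / GGA Gly — nonsynonymous.
Codon 8: AGG Arg / AGG Arg — identical.
Codon 9: ACA Thr / ACA Thr — identical.
Codon 10: CGC Arg / AUC Ile — nonsynonymous.
Nonsynonymous differences: 3.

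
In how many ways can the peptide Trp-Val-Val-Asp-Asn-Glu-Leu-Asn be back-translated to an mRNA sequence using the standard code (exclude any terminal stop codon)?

1536

Trp: 1 codon.
Val: 4 codons.
Val: 4 codons.
Asp: 2 codons.
Asn: 2 codons.
Glu: 2 codons.
Leu: 6 codons.
Asn: 2 codons.
1 × 4 × 4 × 2 × 2 × 2 × 6 × 2 = 1536.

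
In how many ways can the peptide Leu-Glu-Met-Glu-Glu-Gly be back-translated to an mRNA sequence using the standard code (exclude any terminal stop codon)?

Leu: 6 codons.
Glu: 2 codons.
Met: 1 codon.
Glu: 2 codons.
Glu: 2 codons.
Gly: 4 codons.
6 × 2 × 1 × 2 × 2 × 4 = 192.

192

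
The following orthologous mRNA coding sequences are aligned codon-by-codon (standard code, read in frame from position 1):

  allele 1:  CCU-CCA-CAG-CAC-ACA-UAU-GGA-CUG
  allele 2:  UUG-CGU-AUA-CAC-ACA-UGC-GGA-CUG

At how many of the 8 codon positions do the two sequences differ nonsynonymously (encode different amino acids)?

Codon 1: CCU Pro / UUG Leu — nonsynonymous.
Codon 2: CCA Pro / CGU Arg — nonsynonymous.
Codon 3: CAG Gln / AUA Ile — nonsynonymous.
Codon 4: CAC His / CAC His — identical.
Codon 5: ACA Thr / ACA Thr — identical.
Codon 6: UAU Tyr / UGC Cys — nonsynonymous.
Codon 7: GGA Gly / GGA Gly — identical.
Codon 8: CUG Leu / CUG Leu — identical.
Nonsynonymous differences: 4.

4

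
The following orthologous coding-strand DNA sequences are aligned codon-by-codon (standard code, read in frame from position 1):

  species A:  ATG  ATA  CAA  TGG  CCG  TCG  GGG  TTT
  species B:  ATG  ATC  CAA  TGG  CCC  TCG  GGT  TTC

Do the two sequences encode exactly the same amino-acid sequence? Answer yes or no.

Codon 1: ATG Met / ATG Met — identical.
Codon 2: ATA Ile / ATC Ile — synonymous.
Codon 3: CAA Gln / CAA Gln — identical.
Codon 4: TGG Trp / TGG Trp — identical.
Codon 5: CCG Pro / CCC Pro — synonymous.
Codon 6: TCG Ser / TCG Ser — identical.
Codon 7: GGG Gly / GGT Gly — synonymous.
Codon 8: TTT Phe / TTC Phe — synonymous.
Nonsynonymous differences: 0 → same protein.

yes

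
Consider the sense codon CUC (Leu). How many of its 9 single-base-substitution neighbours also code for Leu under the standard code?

Position 1: none → 0 synonymous.
Position 2: none → 0 synonymous.
Position 3: CUU, CUA, CUG → 3 synonymous.
Total: 0 + 0 + 3 = 3.

3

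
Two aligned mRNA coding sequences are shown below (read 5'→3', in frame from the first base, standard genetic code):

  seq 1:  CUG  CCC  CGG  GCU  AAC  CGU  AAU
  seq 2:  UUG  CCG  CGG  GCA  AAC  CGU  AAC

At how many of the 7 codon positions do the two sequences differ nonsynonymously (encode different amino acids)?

Codon 1: CUG Leu / UUG Leu — synonymous.
Codon 2: CCC Pro / CCG Pro — synonymous.
Codon 3: CGG Arg / CGG Arg — identical.
Codon 4: GCU Ala / GCA Ala — synonymous.
Codon 5: AAC Asn / AAC Asn — identical.
Codon 6: CGU Arg / CGU Arg — identical.
Codon 7: AAU Asn / AAC Asn — synonymous.
Nonsynonymous differences: 0.

0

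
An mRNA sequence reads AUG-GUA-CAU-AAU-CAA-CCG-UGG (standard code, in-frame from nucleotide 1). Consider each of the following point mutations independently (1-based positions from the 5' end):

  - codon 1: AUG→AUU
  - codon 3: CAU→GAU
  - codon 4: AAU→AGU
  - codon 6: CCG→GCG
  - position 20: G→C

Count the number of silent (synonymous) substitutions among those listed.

Codon 1: AUG (Met) → AUU (Ile) — missense.
Codon 3: CAU (His) → GAU (Asp) — missense.
Codon 4: AAU (Asn) → AGU (Ser) — missense.
Codon 6: CCG (Pro) → GCG (Ala) — missense.
Codon 7: UGG (Trp) → UCG (Ser) — missense.
Synonymous: 0 of 5.

0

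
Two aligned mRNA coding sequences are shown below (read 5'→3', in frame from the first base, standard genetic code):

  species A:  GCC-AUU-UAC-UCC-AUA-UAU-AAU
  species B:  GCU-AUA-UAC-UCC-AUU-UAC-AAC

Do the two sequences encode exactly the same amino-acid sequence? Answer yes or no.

yes

Codon 1: GCC Ala / GCU Ala — synonymous.
Codon 2: AUU Ile / AUA Ile — synonymous.
Codon 3: UAC Tyr / UAC Tyr — identical.
Codon 4: UCC Ser / UCC Ser — identical.
Codon 5: AUA Ile / AUU Ile — synonymous.
Codon 6: UAU Tyr / UAC Tyr — synonymous.
Codon 7: AAU Asn / AAC Asn — synonymous.
Nonsynonymous differences: 0 → same protein.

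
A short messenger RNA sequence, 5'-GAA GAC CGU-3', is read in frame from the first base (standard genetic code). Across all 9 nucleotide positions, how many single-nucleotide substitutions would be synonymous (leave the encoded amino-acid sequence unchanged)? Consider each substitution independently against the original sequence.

5

Codon 1 (GAA, Glu): 1 synonymous substitution.
Codon 2 (GAC, Asp): 1 synonymous substitution.
Codon 3 (CGU, Arg): 3 synonymous substitutions.
Total: 1 + 1 + 3 = 5.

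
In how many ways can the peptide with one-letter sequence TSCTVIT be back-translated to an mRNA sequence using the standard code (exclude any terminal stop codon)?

Thr: 4 codons.
Ser: 6 codons.
Cys: 2 codons.
Thr: 4 codons.
Val: 4 codons.
Ile: 3 codons.
Thr: 4 codons.
4 × 6 × 2 × 4 × 4 × 3 × 4 = 9216.

9216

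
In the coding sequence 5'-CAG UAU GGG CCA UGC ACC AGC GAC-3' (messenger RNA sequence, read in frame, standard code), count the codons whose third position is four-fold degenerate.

Codon 1 CAG (Gln): third position 2-fold.
Codon 2 UAU (Tyr): third position 2-fold.
Codon 3 GGG (Gly): third position 4-fold.
Codon 4 CCA (Pro): third position 4-fold.
Codon 5 UGC (Cys): third position 2-fold.
Codon 6 ACC (Thr): third position 4-fold.
Codon 7 AGC (Ser): third position 2-fold.
Codon 8 GAC (Asp): third position 2-fold.
Four-fold degenerate third positions: 3.

3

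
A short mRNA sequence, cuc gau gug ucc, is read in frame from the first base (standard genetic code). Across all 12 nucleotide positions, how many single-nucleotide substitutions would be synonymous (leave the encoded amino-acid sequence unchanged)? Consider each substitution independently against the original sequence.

Codon 1 (CUC, Leu): 3 synonymous substitutions.
Codon 2 (GAU, Asp): 1 synonymous substitution.
Codon 3 (GUG, Val): 3 synonymous substitutions.
Codon 4 (UCC, Ser): 3 synonymous substitutions.
Total: 3 + 1 + 3 + 3 = 10.

10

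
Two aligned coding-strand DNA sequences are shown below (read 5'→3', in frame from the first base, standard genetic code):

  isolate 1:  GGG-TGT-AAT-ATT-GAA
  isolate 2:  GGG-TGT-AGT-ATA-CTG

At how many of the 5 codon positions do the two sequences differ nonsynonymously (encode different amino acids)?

2

Codon 1: GGG Gly / GGG Gly — identical.
Codon 2: TGT Cys / TGT Cys — identical.
Codon 3: AAT Asn / AGT Ser — nonsynonymous.
Codon 4: ATT Ile / ATA Ile — synonymous.
Codon 5: GAA Glu / CTG Leu — nonsynonymous.
Nonsynonymous differences: 2.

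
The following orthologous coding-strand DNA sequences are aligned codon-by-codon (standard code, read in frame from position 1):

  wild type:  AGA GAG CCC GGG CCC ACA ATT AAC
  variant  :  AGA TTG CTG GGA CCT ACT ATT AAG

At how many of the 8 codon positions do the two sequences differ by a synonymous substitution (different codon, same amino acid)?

Codon 1: AGA Arg / AGA Arg — identical.
Codon 2: GAG Glu / TTG Leu — nonsynonymous.
Codon 3: CCC Pro / CTG Leu — nonsynonymous.
Codon 4: GGG Gly / GGA Gly — synonymous.
Codon 5: CCC Pro / CCT Pro — synonymous.
Codon 6: ACA Thr / ACT Thr — synonymous.
Codon 7: ATT Ile / ATT Ile — identical.
Codon 8: AAC Asn / AAG Lys — nonsynonymous.
Synonymous differences: 3.

3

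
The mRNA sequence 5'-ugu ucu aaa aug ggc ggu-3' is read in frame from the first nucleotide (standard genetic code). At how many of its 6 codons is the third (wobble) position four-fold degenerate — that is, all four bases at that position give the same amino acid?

3

Codon 1 UGU (Cys): third position 2-fold.
Codon 2 UCU (Ser): third position 4-fold.
Codon 3 AAA (Lys): third position 2-fold.
Codon 4 AUG (Met): third position 1-fold.
Codon 5 GGC (Gly): third position 4-fold.
Codon 6 GGU (Gly): third position 4-fold.
Four-fold degenerate third positions: 3.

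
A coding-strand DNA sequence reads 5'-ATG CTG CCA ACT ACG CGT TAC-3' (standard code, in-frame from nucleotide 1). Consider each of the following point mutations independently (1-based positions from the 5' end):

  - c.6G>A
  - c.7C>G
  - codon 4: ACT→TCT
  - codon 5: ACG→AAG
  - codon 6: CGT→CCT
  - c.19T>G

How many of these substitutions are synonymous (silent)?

Codon 2: CTG (Leu) → CTA (Leu) — synonymous.
Codon 3: CCA (Pro) → GCA (Ala) — missense.
Codon 4: ACT (Thr) → TCT (Ser) — missense.
Codon 5: ACG (Thr) → AAG (Lys) — missense.
Codon 6: CGT (Arg) → CCT (Pro) — missense.
Codon 7: TAC (Tyr) → GAC (Asp) — missense.
Synonymous: 1 of 6.

1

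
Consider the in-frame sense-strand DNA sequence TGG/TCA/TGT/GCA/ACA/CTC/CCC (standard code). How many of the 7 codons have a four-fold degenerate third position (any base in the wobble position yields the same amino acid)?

Codon 1 TGG (Trp): third position 1-fold.
Codon 2 TCA (Ser): third position 4-fold.
Codon 3 TGT (Cys): third position 2-fold.
Codon 4 GCA (Ala): third position 4-fold.
Codon 5 ACA (Thr): third position 4-fold.
Codon 6 CTC (Leu): third position 4-fold.
Codon 7 CCC (Pro): third position 4-fold.
Four-fold degenerate third positions: 5.

5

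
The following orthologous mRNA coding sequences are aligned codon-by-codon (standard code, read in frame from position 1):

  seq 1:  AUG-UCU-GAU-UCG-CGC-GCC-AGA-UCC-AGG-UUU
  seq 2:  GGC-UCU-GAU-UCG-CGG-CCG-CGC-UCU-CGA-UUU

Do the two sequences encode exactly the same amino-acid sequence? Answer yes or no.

Codon 1: AUG Met / GGC Gly — nonsynonymous.
Codon 2: UCU Ser / UCU Ser — identical.
Codon 3: GAU Asp / GAU Asp — identical.
Codon 4: UCG Ser / UCG Ser — identical.
Codon 5: CGC Arg / CGG Arg — synonymous.
Codon 6: GCC Ala / CCG Pro — nonsynonymous.
Codon 7: AGA Arg / CGC Arg — synonymous.
Codon 8: UCC Ser / UCU Ser — synonymous.
Codon 9: AGG Arg / CGA Arg — synonymous.
Codon 10: UUU Phe / UUU Phe — identical.
Nonsynonymous differences: 2 → different protein.

no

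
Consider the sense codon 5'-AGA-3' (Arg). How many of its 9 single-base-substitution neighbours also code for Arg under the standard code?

2

Position 1: CGA → 1 synonymous.
Position 2: none → 0 synonymous.
Position 3: AGG → 1 synonymous.
Total: 1 + 0 + 1 = 2.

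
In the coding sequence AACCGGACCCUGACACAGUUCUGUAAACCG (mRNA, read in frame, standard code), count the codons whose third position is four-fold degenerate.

5

Codon 1 AAC (Asn): third position 2-fold.
Codon 2 CGG (Arg): third position 4-fold.
Codon 3 ACC (Thr): third position 4-fold.
Codon 4 CUG (Leu): third position 4-fold.
Codon 5 ACA (Thr): third position 4-fold.
Codon 6 CAG (Gln): third position 2-fold.
Codon 7 UUC (Phe): third position 2-fold.
Codon 8 UGU (Cys): third position 2-fold.
Codon 9 AAA (Lys): third position 2-fold.
Codon 10 CCG (Pro): third position 4-fold.
Four-fold degenerate third positions: 5.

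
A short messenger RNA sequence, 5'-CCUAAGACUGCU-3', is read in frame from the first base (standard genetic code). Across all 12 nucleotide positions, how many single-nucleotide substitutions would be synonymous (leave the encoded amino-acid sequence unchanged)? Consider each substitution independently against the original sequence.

Codon 1 (CCU, Pro): 3 synonymous substitutions.
Codon 2 (AAG, Lys): 1 synonymous substitution.
Codon 3 (ACU, Thr): 3 synonymous substitutions.
Codon 4 (GCU, Ala): 3 synonymous substitutions.
Total: 3 + 1 + 3 + 3 = 10.

10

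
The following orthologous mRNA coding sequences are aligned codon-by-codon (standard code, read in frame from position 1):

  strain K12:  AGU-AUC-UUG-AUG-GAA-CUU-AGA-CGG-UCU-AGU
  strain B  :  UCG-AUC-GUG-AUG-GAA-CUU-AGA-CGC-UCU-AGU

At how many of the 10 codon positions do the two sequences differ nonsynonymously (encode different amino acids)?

1

Codon 1: AGU Ser / UCG Ser — synonymous.
Codon 2: AUC Ile / AUC Ile — identical.
Codon 3: UUG Leu / GUG Val — nonsynonymous.
Codon 4: AUG Met / AUG Met — identical.
Codon 5: GAA Glu / GAA Glu — identical.
Codon 6: CUU Leu / CUU Leu — identical.
Codon 7: AGA Arg / AGA Arg — identical.
Codon 8: CGG Arg / CGC Arg — synonymous.
Codon 9: UCU Ser / UCU Ser — identical.
Codon 10: AGU Ser / AGU Ser — identical.
Nonsynonymous differences: 1.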